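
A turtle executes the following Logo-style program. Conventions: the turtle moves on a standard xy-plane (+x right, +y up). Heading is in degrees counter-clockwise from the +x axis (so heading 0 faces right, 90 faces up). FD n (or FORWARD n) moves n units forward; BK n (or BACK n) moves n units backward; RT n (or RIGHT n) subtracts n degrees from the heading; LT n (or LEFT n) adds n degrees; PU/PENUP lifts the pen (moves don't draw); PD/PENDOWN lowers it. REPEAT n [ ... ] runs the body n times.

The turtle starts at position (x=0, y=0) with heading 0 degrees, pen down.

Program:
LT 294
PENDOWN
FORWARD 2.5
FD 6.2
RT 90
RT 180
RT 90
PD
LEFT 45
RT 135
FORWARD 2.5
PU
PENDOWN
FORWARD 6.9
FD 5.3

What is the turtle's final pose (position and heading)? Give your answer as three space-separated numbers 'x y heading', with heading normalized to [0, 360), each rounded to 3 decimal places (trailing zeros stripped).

Answer: -9.891 -13.927 204

Derivation:
Executing turtle program step by step:
Start: pos=(0,0), heading=0, pen down
LT 294: heading 0 -> 294
PD: pen down
FD 2.5: (0,0) -> (1.017,-2.284) [heading=294, draw]
FD 6.2: (1.017,-2.284) -> (3.539,-7.948) [heading=294, draw]
RT 90: heading 294 -> 204
RT 180: heading 204 -> 24
RT 90: heading 24 -> 294
PD: pen down
LT 45: heading 294 -> 339
RT 135: heading 339 -> 204
FD 2.5: (3.539,-7.948) -> (1.255,-8.965) [heading=204, draw]
PU: pen up
PD: pen down
FD 6.9: (1.255,-8.965) -> (-5.049,-11.771) [heading=204, draw]
FD 5.3: (-5.049,-11.771) -> (-9.891,-13.927) [heading=204, draw]
Final: pos=(-9.891,-13.927), heading=204, 5 segment(s) drawn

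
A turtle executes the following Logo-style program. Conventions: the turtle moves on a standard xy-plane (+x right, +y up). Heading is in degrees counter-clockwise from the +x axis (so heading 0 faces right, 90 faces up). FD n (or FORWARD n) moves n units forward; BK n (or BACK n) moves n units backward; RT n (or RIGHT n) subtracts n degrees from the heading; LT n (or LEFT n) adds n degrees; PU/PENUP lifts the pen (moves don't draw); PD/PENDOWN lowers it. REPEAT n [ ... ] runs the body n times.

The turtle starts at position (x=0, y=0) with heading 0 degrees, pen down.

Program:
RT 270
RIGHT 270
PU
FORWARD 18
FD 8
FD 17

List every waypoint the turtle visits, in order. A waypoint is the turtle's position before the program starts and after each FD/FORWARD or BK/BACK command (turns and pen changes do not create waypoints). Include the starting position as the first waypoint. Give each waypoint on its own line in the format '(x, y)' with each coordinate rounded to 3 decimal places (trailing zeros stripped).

Executing turtle program step by step:
Start: pos=(0,0), heading=0, pen down
RT 270: heading 0 -> 90
RT 270: heading 90 -> 180
PU: pen up
FD 18: (0,0) -> (-18,0) [heading=180, move]
FD 8: (-18,0) -> (-26,0) [heading=180, move]
FD 17: (-26,0) -> (-43,0) [heading=180, move]
Final: pos=(-43,0), heading=180, 0 segment(s) drawn
Waypoints (4 total):
(0, 0)
(-18, 0)
(-26, 0)
(-43, 0)

Answer: (0, 0)
(-18, 0)
(-26, 0)
(-43, 0)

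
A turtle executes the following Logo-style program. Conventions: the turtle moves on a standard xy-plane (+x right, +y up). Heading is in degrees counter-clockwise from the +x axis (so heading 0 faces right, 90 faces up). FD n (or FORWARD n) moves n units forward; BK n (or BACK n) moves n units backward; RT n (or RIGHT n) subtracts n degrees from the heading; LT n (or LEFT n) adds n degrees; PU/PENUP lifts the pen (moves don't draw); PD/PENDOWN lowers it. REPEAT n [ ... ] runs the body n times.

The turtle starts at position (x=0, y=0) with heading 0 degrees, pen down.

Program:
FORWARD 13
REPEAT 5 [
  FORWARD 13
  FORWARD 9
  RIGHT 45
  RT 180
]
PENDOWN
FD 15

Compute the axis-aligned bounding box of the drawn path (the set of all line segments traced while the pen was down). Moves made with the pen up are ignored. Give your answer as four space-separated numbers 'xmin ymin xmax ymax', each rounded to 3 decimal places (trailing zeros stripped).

Executing turtle program step by step:
Start: pos=(0,0), heading=0, pen down
FD 13: (0,0) -> (13,0) [heading=0, draw]
REPEAT 5 [
  -- iteration 1/5 --
  FD 13: (13,0) -> (26,0) [heading=0, draw]
  FD 9: (26,0) -> (35,0) [heading=0, draw]
  RT 45: heading 0 -> 315
  RT 180: heading 315 -> 135
  -- iteration 2/5 --
  FD 13: (35,0) -> (25.808,9.192) [heading=135, draw]
  FD 9: (25.808,9.192) -> (19.444,15.556) [heading=135, draw]
  RT 45: heading 135 -> 90
  RT 180: heading 90 -> 270
  -- iteration 3/5 --
  FD 13: (19.444,15.556) -> (19.444,2.556) [heading=270, draw]
  FD 9: (19.444,2.556) -> (19.444,-6.444) [heading=270, draw]
  RT 45: heading 270 -> 225
  RT 180: heading 225 -> 45
  -- iteration 4/5 --
  FD 13: (19.444,-6.444) -> (28.636,2.749) [heading=45, draw]
  FD 9: (28.636,2.749) -> (35,9.113) [heading=45, draw]
  RT 45: heading 45 -> 0
  RT 180: heading 0 -> 180
  -- iteration 5/5 --
  FD 13: (35,9.113) -> (22,9.113) [heading=180, draw]
  FD 9: (22,9.113) -> (13,9.113) [heading=180, draw]
  RT 45: heading 180 -> 135
  RT 180: heading 135 -> 315
]
PD: pen down
FD 15: (13,9.113) -> (23.607,-1.494) [heading=315, draw]
Final: pos=(23.607,-1.494), heading=315, 12 segment(s) drawn

Segment endpoints: x in {0, 13, 13, 19.444, 19.444, 19.444, 22, 23.607, 25.808, 26, 28.636, 35, 35}, y in {-6.444, -1.494, 0, 2.556, 2.749, 9.113, 9.113, 9.113, 9.192, 15.556}
xmin=0, ymin=-6.444, xmax=35, ymax=15.556

Answer: 0 -6.444 35 15.556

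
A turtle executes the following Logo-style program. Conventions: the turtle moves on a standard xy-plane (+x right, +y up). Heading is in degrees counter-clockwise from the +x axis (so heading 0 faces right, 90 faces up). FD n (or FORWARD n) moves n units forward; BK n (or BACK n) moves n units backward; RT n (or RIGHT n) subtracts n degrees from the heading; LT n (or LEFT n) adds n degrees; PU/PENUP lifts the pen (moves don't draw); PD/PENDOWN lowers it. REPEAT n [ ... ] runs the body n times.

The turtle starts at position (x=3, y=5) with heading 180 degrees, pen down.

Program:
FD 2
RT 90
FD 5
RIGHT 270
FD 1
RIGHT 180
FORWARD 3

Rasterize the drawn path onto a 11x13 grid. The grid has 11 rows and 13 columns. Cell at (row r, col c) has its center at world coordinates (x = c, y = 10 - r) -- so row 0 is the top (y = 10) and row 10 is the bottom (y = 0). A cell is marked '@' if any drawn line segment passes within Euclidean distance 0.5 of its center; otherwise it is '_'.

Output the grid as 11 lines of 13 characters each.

Segment 0: (3,5) -> (1,5)
Segment 1: (1,5) -> (1,10)
Segment 2: (1,10) -> (0,10)
Segment 3: (0,10) -> (3,10)

Answer: @@@@_________
_@___________
_@___________
_@___________
_@___________
_@@@_________
_____________
_____________
_____________
_____________
_____________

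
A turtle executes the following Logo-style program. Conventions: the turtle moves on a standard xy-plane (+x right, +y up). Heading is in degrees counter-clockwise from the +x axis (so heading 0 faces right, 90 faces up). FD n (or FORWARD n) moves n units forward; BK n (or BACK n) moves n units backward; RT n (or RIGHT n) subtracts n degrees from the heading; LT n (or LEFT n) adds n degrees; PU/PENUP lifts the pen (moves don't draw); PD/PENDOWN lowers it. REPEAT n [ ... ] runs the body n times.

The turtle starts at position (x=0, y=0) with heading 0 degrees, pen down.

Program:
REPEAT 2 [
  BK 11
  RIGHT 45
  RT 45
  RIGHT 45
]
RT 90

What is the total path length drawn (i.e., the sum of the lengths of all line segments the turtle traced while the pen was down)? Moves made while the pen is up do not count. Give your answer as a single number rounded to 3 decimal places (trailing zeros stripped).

Answer: 22

Derivation:
Executing turtle program step by step:
Start: pos=(0,0), heading=0, pen down
REPEAT 2 [
  -- iteration 1/2 --
  BK 11: (0,0) -> (-11,0) [heading=0, draw]
  RT 45: heading 0 -> 315
  RT 45: heading 315 -> 270
  RT 45: heading 270 -> 225
  -- iteration 2/2 --
  BK 11: (-11,0) -> (-3.222,7.778) [heading=225, draw]
  RT 45: heading 225 -> 180
  RT 45: heading 180 -> 135
  RT 45: heading 135 -> 90
]
RT 90: heading 90 -> 0
Final: pos=(-3.222,7.778), heading=0, 2 segment(s) drawn

Segment lengths:
  seg 1: (0,0) -> (-11,0), length = 11
  seg 2: (-11,0) -> (-3.222,7.778), length = 11
Total = 22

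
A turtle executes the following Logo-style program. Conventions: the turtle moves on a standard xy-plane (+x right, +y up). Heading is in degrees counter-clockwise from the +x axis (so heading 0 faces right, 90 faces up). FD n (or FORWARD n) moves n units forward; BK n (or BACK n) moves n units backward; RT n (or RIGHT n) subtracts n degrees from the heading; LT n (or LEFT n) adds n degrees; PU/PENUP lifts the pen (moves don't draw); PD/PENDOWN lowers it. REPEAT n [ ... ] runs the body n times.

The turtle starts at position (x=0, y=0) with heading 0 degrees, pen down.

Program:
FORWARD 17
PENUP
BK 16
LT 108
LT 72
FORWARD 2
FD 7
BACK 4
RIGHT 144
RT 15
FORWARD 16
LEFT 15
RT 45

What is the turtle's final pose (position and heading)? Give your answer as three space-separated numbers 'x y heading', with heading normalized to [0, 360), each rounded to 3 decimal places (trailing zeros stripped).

Executing turtle program step by step:
Start: pos=(0,0), heading=0, pen down
FD 17: (0,0) -> (17,0) [heading=0, draw]
PU: pen up
BK 16: (17,0) -> (1,0) [heading=0, move]
LT 108: heading 0 -> 108
LT 72: heading 108 -> 180
FD 2: (1,0) -> (-1,0) [heading=180, move]
FD 7: (-1,0) -> (-8,0) [heading=180, move]
BK 4: (-8,0) -> (-4,0) [heading=180, move]
RT 144: heading 180 -> 36
RT 15: heading 36 -> 21
FD 16: (-4,0) -> (10.937,5.734) [heading=21, move]
LT 15: heading 21 -> 36
RT 45: heading 36 -> 351
Final: pos=(10.937,5.734), heading=351, 1 segment(s) drawn

Answer: 10.937 5.734 351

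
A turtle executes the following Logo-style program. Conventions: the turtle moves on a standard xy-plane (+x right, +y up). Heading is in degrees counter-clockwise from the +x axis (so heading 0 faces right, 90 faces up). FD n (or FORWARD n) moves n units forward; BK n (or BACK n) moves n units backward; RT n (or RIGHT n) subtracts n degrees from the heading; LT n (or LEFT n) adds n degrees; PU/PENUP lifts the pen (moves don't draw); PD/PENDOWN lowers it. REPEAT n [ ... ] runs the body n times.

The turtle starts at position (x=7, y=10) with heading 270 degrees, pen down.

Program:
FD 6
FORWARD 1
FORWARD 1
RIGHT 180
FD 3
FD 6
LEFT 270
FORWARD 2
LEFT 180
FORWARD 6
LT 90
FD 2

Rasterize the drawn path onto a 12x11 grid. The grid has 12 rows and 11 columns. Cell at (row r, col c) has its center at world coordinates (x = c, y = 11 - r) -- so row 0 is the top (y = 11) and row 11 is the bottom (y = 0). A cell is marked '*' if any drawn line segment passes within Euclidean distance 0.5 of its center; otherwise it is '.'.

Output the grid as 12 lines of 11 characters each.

Answer: ...*******.
...*...*...
...*...*...
.......*...
.......*...
.......*...
.......*...
.......*...
.......*...
.......*...
...........
...........

Derivation:
Segment 0: (7,10) -> (7,4)
Segment 1: (7,4) -> (7,3)
Segment 2: (7,3) -> (7,2)
Segment 3: (7,2) -> (7,5)
Segment 4: (7,5) -> (7,11)
Segment 5: (7,11) -> (9,11)
Segment 6: (9,11) -> (3,11)
Segment 7: (3,11) -> (3,9)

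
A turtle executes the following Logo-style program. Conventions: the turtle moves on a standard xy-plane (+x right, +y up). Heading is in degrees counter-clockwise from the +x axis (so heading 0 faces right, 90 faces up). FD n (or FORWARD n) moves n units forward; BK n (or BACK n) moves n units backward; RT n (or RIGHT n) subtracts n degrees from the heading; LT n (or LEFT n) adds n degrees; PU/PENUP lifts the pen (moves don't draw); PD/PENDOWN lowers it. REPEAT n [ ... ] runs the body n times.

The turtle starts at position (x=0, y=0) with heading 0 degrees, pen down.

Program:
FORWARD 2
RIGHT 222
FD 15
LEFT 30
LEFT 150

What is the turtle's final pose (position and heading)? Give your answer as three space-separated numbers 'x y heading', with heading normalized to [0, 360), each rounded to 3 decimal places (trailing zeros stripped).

Executing turtle program step by step:
Start: pos=(0,0), heading=0, pen down
FD 2: (0,0) -> (2,0) [heading=0, draw]
RT 222: heading 0 -> 138
FD 15: (2,0) -> (-9.147,10.037) [heading=138, draw]
LT 30: heading 138 -> 168
LT 150: heading 168 -> 318
Final: pos=(-9.147,10.037), heading=318, 2 segment(s) drawn

Answer: -9.147 10.037 318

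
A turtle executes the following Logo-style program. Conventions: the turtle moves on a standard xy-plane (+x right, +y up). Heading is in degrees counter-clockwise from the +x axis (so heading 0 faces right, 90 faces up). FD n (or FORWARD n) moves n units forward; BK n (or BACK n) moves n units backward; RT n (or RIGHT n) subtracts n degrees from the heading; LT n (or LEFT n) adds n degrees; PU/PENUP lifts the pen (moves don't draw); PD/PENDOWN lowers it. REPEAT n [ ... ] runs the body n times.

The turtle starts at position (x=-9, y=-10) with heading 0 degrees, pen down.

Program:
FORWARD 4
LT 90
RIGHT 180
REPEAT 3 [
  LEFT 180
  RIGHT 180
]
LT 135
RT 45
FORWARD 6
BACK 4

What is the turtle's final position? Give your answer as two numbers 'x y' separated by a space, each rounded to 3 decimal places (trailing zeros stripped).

Executing turtle program step by step:
Start: pos=(-9,-10), heading=0, pen down
FD 4: (-9,-10) -> (-5,-10) [heading=0, draw]
LT 90: heading 0 -> 90
RT 180: heading 90 -> 270
REPEAT 3 [
  -- iteration 1/3 --
  LT 180: heading 270 -> 90
  RT 180: heading 90 -> 270
  -- iteration 2/3 --
  LT 180: heading 270 -> 90
  RT 180: heading 90 -> 270
  -- iteration 3/3 --
  LT 180: heading 270 -> 90
  RT 180: heading 90 -> 270
]
LT 135: heading 270 -> 45
RT 45: heading 45 -> 0
FD 6: (-5,-10) -> (1,-10) [heading=0, draw]
BK 4: (1,-10) -> (-3,-10) [heading=0, draw]
Final: pos=(-3,-10), heading=0, 3 segment(s) drawn

Answer: -3 -10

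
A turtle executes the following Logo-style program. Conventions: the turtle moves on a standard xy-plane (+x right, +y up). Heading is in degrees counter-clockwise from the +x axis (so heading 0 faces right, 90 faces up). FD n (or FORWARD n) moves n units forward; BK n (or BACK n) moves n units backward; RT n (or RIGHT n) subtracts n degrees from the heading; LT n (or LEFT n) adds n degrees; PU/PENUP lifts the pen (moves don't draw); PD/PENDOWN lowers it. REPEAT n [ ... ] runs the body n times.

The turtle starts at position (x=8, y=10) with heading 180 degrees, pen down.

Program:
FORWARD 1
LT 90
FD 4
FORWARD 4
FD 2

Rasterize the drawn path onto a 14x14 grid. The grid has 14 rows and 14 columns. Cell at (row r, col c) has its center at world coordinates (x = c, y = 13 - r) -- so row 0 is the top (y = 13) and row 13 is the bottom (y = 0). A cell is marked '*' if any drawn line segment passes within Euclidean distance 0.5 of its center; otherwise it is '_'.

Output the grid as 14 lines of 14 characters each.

Segment 0: (8,10) -> (7,10)
Segment 1: (7,10) -> (7,6)
Segment 2: (7,6) -> (7,2)
Segment 3: (7,2) -> (7,0)

Answer: ______________
______________
______________
_______**_____
_______*______
_______*______
_______*______
_______*______
_______*______
_______*______
_______*______
_______*______
_______*______
_______*______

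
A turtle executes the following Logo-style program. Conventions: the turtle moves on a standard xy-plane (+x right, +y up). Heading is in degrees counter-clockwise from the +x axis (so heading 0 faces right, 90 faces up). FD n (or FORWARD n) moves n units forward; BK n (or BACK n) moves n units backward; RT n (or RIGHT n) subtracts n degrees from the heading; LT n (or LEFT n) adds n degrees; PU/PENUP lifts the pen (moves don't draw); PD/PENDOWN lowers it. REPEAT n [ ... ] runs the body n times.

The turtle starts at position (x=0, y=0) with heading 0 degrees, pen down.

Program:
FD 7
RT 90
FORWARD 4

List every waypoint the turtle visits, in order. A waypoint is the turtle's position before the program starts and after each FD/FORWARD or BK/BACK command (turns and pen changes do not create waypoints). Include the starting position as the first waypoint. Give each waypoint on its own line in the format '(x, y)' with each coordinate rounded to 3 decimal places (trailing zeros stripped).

Executing turtle program step by step:
Start: pos=(0,0), heading=0, pen down
FD 7: (0,0) -> (7,0) [heading=0, draw]
RT 90: heading 0 -> 270
FD 4: (7,0) -> (7,-4) [heading=270, draw]
Final: pos=(7,-4), heading=270, 2 segment(s) drawn
Waypoints (3 total):
(0, 0)
(7, 0)
(7, -4)

Answer: (0, 0)
(7, 0)
(7, -4)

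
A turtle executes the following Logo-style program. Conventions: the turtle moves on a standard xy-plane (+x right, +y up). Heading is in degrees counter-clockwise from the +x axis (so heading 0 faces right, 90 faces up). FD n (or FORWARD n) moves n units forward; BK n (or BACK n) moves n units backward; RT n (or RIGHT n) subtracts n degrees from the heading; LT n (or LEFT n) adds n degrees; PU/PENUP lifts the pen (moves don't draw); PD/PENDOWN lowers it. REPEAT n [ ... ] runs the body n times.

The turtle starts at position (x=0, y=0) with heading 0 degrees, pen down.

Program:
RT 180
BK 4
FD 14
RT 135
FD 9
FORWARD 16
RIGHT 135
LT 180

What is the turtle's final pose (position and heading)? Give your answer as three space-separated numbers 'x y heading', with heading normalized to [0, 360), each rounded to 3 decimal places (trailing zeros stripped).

Executing turtle program step by step:
Start: pos=(0,0), heading=0, pen down
RT 180: heading 0 -> 180
BK 4: (0,0) -> (4,0) [heading=180, draw]
FD 14: (4,0) -> (-10,0) [heading=180, draw]
RT 135: heading 180 -> 45
FD 9: (-10,0) -> (-3.636,6.364) [heading=45, draw]
FD 16: (-3.636,6.364) -> (7.678,17.678) [heading=45, draw]
RT 135: heading 45 -> 270
LT 180: heading 270 -> 90
Final: pos=(7.678,17.678), heading=90, 4 segment(s) drawn

Answer: 7.678 17.678 90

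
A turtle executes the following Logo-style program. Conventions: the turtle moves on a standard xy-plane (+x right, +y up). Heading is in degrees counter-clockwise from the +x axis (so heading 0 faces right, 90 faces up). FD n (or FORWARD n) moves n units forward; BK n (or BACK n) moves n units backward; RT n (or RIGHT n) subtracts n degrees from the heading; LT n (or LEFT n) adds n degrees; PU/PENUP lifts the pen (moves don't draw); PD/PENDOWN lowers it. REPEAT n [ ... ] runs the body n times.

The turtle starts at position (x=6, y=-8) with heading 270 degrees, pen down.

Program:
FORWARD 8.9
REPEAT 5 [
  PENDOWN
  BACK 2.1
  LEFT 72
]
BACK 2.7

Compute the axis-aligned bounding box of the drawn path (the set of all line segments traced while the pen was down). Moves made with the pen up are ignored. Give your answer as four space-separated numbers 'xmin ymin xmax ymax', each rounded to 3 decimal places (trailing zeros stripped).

Answer: 2.768 -17.549 6 -8

Derivation:
Executing turtle program step by step:
Start: pos=(6,-8), heading=270, pen down
FD 8.9: (6,-8) -> (6,-16.9) [heading=270, draw]
REPEAT 5 [
  -- iteration 1/5 --
  PD: pen down
  BK 2.1: (6,-16.9) -> (6,-14.8) [heading=270, draw]
  LT 72: heading 270 -> 342
  -- iteration 2/5 --
  PD: pen down
  BK 2.1: (6,-14.8) -> (4.003,-14.151) [heading=342, draw]
  LT 72: heading 342 -> 54
  -- iteration 3/5 --
  PD: pen down
  BK 2.1: (4.003,-14.151) -> (2.768,-15.85) [heading=54, draw]
  LT 72: heading 54 -> 126
  -- iteration 4/5 --
  PD: pen down
  BK 2.1: (2.768,-15.85) -> (4.003,-17.549) [heading=126, draw]
  LT 72: heading 126 -> 198
  -- iteration 5/5 --
  PD: pen down
  BK 2.1: (4.003,-17.549) -> (6,-16.9) [heading=198, draw]
  LT 72: heading 198 -> 270
]
BK 2.7: (6,-16.9) -> (6,-14.2) [heading=270, draw]
Final: pos=(6,-14.2), heading=270, 7 segment(s) drawn

Segment endpoints: x in {2.768, 4.003, 4.003, 6, 6, 6}, y in {-17.549, -16.9, -15.85, -14.8, -14.2, -14.151, -8}
xmin=2.768, ymin=-17.549, xmax=6, ymax=-8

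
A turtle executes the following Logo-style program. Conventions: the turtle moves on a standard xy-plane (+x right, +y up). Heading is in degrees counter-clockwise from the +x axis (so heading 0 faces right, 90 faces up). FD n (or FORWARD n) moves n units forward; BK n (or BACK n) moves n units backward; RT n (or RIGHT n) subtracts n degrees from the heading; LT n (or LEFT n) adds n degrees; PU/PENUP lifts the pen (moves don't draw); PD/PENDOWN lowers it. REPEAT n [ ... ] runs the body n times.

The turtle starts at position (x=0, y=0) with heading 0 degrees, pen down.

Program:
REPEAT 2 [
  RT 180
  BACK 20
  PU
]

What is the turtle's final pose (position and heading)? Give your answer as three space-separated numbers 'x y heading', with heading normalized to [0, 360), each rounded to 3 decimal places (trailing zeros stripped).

Executing turtle program step by step:
Start: pos=(0,0), heading=0, pen down
REPEAT 2 [
  -- iteration 1/2 --
  RT 180: heading 0 -> 180
  BK 20: (0,0) -> (20,0) [heading=180, draw]
  PU: pen up
  -- iteration 2/2 --
  RT 180: heading 180 -> 0
  BK 20: (20,0) -> (0,0) [heading=0, move]
  PU: pen up
]
Final: pos=(0,0), heading=0, 1 segment(s) drawn

Answer: 0 0 0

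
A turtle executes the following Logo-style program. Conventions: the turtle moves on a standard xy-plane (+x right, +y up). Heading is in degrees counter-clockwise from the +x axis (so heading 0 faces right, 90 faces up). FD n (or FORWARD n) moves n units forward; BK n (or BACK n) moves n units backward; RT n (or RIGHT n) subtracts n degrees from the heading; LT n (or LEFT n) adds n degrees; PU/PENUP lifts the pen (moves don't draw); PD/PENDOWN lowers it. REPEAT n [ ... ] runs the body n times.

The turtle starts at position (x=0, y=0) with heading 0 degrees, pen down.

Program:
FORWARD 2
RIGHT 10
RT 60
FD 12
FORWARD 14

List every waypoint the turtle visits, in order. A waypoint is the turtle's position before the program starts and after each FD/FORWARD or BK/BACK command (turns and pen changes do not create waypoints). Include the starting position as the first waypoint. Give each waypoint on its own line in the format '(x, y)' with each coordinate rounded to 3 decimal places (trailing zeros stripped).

Executing turtle program step by step:
Start: pos=(0,0), heading=0, pen down
FD 2: (0,0) -> (2,0) [heading=0, draw]
RT 10: heading 0 -> 350
RT 60: heading 350 -> 290
FD 12: (2,0) -> (6.104,-11.276) [heading=290, draw]
FD 14: (6.104,-11.276) -> (10.893,-24.432) [heading=290, draw]
Final: pos=(10.893,-24.432), heading=290, 3 segment(s) drawn
Waypoints (4 total):
(0, 0)
(2, 0)
(6.104, -11.276)
(10.893, -24.432)

Answer: (0, 0)
(2, 0)
(6.104, -11.276)
(10.893, -24.432)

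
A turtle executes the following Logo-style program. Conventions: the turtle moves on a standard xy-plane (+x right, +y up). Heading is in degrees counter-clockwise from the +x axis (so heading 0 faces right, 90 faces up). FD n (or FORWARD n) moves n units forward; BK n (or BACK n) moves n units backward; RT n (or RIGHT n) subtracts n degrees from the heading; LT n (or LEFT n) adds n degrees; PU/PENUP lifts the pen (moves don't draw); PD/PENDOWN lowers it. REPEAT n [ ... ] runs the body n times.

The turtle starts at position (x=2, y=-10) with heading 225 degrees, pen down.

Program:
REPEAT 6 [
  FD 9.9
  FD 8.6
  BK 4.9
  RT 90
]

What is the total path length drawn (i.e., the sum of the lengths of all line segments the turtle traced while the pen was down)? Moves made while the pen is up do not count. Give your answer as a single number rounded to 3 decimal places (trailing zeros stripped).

Executing turtle program step by step:
Start: pos=(2,-10), heading=225, pen down
REPEAT 6 [
  -- iteration 1/6 --
  FD 9.9: (2,-10) -> (-5,-17) [heading=225, draw]
  FD 8.6: (-5,-17) -> (-11.081,-23.081) [heading=225, draw]
  BK 4.9: (-11.081,-23.081) -> (-7.617,-19.617) [heading=225, draw]
  RT 90: heading 225 -> 135
  -- iteration 2/6 --
  FD 9.9: (-7.617,-19.617) -> (-14.617,-12.616) [heading=135, draw]
  FD 8.6: (-14.617,-12.616) -> (-20.698,-6.535) [heading=135, draw]
  BK 4.9: (-20.698,-6.535) -> (-17.233,-10) [heading=135, draw]
  RT 90: heading 135 -> 45
  -- iteration 3/6 --
  FD 9.9: (-17.233,-10) -> (-10.233,-3) [heading=45, draw]
  FD 8.6: (-10.233,-3) -> (-4.152,3.081) [heading=45, draw]
  BK 4.9: (-4.152,3.081) -> (-7.617,-0.383) [heading=45, draw]
  RT 90: heading 45 -> 315
  -- iteration 4/6 --
  FD 9.9: (-7.617,-0.383) -> (-0.616,-7.384) [heading=315, draw]
  FD 8.6: (-0.616,-7.384) -> (5.465,-13.465) [heading=315, draw]
  BK 4.9: (5.465,-13.465) -> (2,-10) [heading=315, draw]
  RT 90: heading 315 -> 225
  -- iteration 5/6 --
  FD 9.9: (2,-10) -> (-5,-17) [heading=225, draw]
  FD 8.6: (-5,-17) -> (-11.081,-23.081) [heading=225, draw]
  BK 4.9: (-11.081,-23.081) -> (-7.617,-19.617) [heading=225, draw]
  RT 90: heading 225 -> 135
  -- iteration 6/6 --
  FD 9.9: (-7.617,-19.617) -> (-14.617,-12.616) [heading=135, draw]
  FD 8.6: (-14.617,-12.616) -> (-20.698,-6.535) [heading=135, draw]
  BK 4.9: (-20.698,-6.535) -> (-17.233,-10) [heading=135, draw]
  RT 90: heading 135 -> 45
]
Final: pos=(-17.233,-10), heading=45, 18 segment(s) drawn

Segment lengths:
  seg 1: (2,-10) -> (-5,-17), length = 9.9
  seg 2: (-5,-17) -> (-11.081,-23.081), length = 8.6
  seg 3: (-11.081,-23.081) -> (-7.617,-19.617), length = 4.9
  seg 4: (-7.617,-19.617) -> (-14.617,-12.616), length = 9.9
  seg 5: (-14.617,-12.616) -> (-20.698,-6.535), length = 8.6
  seg 6: (-20.698,-6.535) -> (-17.233,-10), length = 4.9
  seg 7: (-17.233,-10) -> (-10.233,-3), length = 9.9
  seg 8: (-10.233,-3) -> (-4.152,3.081), length = 8.6
  seg 9: (-4.152,3.081) -> (-7.617,-0.383), length = 4.9
  seg 10: (-7.617,-0.383) -> (-0.616,-7.384), length = 9.9
  seg 11: (-0.616,-7.384) -> (5.465,-13.465), length = 8.6
  seg 12: (5.465,-13.465) -> (2,-10), length = 4.9
  seg 13: (2,-10) -> (-5,-17), length = 9.9
  seg 14: (-5,-17) -> (-11.081,-23.081), length = 8.6
  seg 15: (-11.081,-23.081) -> (-7.617,-19.617), length = 4.9
  seg 16: (-7.617,-19.617) -> (-14.617,-12.616), length = 9.9
  seg 17: (-14.617,-12.616) -> (-20.698,-6.535), length = 8.6
  seg 18: (-20.698,-6.535) -> (-17.233,-10), length = 4.9
Total = 140.4

Answer: 140.4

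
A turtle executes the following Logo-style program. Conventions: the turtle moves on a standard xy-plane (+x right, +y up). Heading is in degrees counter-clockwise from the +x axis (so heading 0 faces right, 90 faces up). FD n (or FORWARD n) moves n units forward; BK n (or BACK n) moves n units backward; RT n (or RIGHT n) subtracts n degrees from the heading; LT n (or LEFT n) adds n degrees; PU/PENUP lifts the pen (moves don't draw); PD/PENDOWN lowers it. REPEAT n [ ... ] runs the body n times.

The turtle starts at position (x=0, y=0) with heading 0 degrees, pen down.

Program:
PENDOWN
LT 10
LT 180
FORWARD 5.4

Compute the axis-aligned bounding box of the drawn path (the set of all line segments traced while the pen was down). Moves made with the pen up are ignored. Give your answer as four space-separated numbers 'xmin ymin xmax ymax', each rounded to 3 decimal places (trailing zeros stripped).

Answer: -5.318 -0.938 0 0

Derivation:
Executing turtle program step by step:
Start: pos=(0,0), heading=0, pen down
PD: pen down
LT 10: heading 0 -> 10
LT 180: heading 10 -> 190
FD 5.4: (0,0) -> (-5.318,-0.938) [heading=190, draw]
Final: pos=(-5.318,-0.938), heading=190, 1 segment(s) drawn

Segment endpoints: x in {-5.318, 0}, y in {-0.938, 0}
xmin=-5.318, ymin=-0.938, xmax=0, ymax=0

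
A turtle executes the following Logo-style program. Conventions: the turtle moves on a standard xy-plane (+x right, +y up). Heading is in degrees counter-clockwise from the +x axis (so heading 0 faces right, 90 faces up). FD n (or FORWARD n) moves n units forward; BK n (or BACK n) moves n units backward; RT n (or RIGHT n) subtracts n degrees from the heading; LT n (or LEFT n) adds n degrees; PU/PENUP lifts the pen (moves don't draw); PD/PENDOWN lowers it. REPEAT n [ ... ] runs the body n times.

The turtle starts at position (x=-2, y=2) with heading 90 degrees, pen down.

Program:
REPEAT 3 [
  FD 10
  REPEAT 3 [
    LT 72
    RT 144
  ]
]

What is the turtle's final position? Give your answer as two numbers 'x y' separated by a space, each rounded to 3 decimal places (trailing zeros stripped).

Executing turtle program step by step:
Start: pos=(-2,2), heading=90, pen down
REPEAT 3 [
  -- iteration 1/3 --
  FD 10: (-2,2) -> (-2,12) [heading=90, draw]
  REPEAT 3 [
    -- iteration 1/3 --
    LT 72: heading 90 -> 162
    RT 144: heading 162 -> 18
    -- iteration 2/3 --
    LT 72: heading 18 -> 90
    RT 144: heading 90 -> 306
    -- iteration 3/3 --
    LT 72: heading 306 -> 18
    RT 144: heading 18 -> 234
  ]
  -- iteration 2/3 --
  FD 10: (-2,12) -> (-7.878,3.91) [heading=234, draw]
  REPEAT 3 [
    -- iteration 1/3 --
    LT 72: heading 234 -> 306
    RT 144: heading 306 -> 162
    -- iteration 2/3 --
    LT 72: heading 162 -> 234
    RT 144: heading 234 -> 90
    -- iteration 3/3 --
    LT 72: heading 90 -> 162
    RT 144: heading 162 -> 18
  ]
  -- iteration 3/3 --
  FD 10: (-7.878,3.91) -> (1.633,7) [heading=18, draw]
  REPEAT 3 [
    -- iteration 1/3 --
    LT 72: heading 18 -> 90
    RT 144: heading 90 -> 306
    -- iteration 2/3 --
    LT 72: heading 306 -> 18
    RT 144: heading 18 -> 234
    -- iteration 3/3 --
    LT 72: heading 234 -> 306
    RT 144: heading 306 -> 162
  ]
]
Final: pos=(1.633,7), heading=162, 3 segment(s) drawn

Answer: 1.633 7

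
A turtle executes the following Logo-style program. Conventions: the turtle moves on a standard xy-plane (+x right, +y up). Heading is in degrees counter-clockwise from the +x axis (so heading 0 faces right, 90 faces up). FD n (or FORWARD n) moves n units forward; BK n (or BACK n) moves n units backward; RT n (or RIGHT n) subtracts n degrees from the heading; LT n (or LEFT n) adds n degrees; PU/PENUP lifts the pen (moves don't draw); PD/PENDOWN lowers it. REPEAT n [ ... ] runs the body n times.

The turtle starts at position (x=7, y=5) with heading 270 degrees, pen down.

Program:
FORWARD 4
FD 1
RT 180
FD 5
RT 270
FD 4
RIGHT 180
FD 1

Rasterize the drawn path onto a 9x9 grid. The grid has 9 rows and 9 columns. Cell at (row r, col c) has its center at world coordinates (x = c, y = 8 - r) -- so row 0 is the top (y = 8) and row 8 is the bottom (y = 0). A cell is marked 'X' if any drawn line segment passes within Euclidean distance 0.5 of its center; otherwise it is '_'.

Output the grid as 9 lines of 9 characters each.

Answer: _________
_________
_________
___XXXXX_
_______X_
_______X_
_______X_
_______X_
_______X_

Derivation:
Segment 0: (7,5) -> (7,1)
Segment 1: (7,1) -> (7,0)
Segment 2: (7,0) -> (7,5)
Segment 3: (7,5) -> (3,5)
Segment 4: (3,5) -> (4,5)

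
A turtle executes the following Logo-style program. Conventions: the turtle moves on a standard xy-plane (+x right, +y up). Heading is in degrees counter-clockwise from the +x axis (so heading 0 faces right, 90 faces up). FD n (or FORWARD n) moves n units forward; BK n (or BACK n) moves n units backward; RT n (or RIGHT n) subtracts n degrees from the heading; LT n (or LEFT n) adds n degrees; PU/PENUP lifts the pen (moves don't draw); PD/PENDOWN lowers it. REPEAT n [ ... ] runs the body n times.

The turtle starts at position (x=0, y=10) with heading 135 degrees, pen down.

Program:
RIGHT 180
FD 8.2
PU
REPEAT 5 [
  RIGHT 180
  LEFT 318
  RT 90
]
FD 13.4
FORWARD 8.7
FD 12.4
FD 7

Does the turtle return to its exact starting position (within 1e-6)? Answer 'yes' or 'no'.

Answer: no

Derivation:
Executing turtle program step by step:
Start: pos=(0,10), heading=135, pen down
RT 180: heading 135 -> 315
FD 8.2: (0,10) -> (5.798,4.202) [heading=315, draw]
PU: pen up
REPEAT 5 [
  -- iteration 1/5 --
  RT 180: heading 315 -> 135
  LT 318: heading 135 -> 93
  RT 90: heading 93 -> 3
  -- iteration 2/5 --
  RT 180: heading 3 -> 183
  LT 318: heading 183 -> 141
  RT 90: heading 141 -> 51
  -- iteration 3/5 --
  RT 180: heading 51 -> 231
  LT 318: heading 231 -> 189
  RT 90: heading 189 -> 99
  -- iteration 4/5 --
  RT 180: heading 99 -> 279
  LT 318: heading 279 -> 237
  RT 90: heading 237 -> 147
  -- iteration 5/5 --
  RT 180: heading 147 -> 327
  LT 318: heading 327 -> 285
  RT 90: heading 285 -> 195
]
FD 13.4: (5.798,4.202) -> (-7.145,0.734) [heading=195, move]
FD 8.7: (-7.145,0.734) -> (-15.549,-1.518) [heading=195, move]
FD 12.4: (-15.549,-1.518) -> (-27.526,-4.728) [heading=195, move]
FD 7: (-27.526,-4.728) -> (-34.288,-6.539) [heading=195, move]
Final: pos=(-34.288,-6.539), heading=195, 1 segment(s) drawn

Start position: (0, 10)
Final position: (-34.288, -6.539)
Distance = 38.068; >= 1e-6 -> NOT closed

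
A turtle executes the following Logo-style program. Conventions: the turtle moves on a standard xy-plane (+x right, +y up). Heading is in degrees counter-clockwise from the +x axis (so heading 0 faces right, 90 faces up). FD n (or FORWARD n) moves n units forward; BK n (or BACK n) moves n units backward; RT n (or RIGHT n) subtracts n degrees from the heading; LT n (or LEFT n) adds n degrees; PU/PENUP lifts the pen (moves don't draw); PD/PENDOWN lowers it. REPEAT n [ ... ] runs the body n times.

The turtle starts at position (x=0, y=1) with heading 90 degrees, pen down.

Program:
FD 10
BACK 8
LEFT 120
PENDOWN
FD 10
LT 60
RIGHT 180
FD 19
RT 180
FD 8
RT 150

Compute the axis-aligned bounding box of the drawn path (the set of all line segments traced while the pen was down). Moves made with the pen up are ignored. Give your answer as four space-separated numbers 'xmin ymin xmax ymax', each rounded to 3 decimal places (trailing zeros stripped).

Executing turtle program step by step:
Start: pos=(0,1), heading=90, pen down
FD 10: (0,1) -> (0,11) [heading=90, draw]
BK 8: (0,11) -> (0,3) [heading=90, draw]
LT 120: heading 90 -> 210
PD: pen down
FD 10: (0,3) -> (-8.66,-2) [heading=210, draw]
LT 60: heading 210 -> 270
RT 180: heading 270 -> 90
FD 19: (-8.66,-2) -> (-8.66,17) [heading=90, draw]
RT 180: heading 90 -> 270
FD 8: (-8.66,17) -> (-8.66,9) [heading=270, draw]
RT 150: heading 270 -> 120
Final: pos=(-8.66,9), heading=120, 5 segment(s) drawn

Segment endpoints: x in {-8.66, -8.66, 0, 0, 0}, y in {-2, 1, 3, 9, 11, 17}
xmin=-8.66, ymin=-2, xmax=0, ymax=17

Answer: -8.66 -2 0 17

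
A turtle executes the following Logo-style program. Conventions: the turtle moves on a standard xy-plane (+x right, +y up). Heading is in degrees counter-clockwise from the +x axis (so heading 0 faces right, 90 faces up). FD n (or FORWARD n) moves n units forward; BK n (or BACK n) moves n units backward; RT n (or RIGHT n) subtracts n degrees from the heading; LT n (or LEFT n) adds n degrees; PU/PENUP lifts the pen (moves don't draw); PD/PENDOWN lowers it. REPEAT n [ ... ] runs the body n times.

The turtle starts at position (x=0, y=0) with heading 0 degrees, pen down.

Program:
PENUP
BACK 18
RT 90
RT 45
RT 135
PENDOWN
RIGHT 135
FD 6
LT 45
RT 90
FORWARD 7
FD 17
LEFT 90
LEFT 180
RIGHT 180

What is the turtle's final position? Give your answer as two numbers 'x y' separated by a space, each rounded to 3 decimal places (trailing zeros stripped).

Answer: -13.757 -28.243

Derivation:
Executing turtle program step by step:
Start: pos=(0,0), heading=0, pen down
PU: pen up
BK 18: (0,0) -> (-18,0) [heading=0, move]
RT 90: heading 0 -> 270
RT 45: heading 270 -> 225
RT 135: heading 225 -> 90
PD: pen down
RT 135: heading 90 -> 315
FD 6: (-18,0) -> (-13.757,-4.243) [heading=315, draw]
LT 45: heading 315 -> 0
RT 90: heading 0 -> 270
FD 7: (-13.757,-4.243) -> (-13.757,-11.243) [heading=270, draw]
FD 17: (-13.757,-11.243) -> (-13.757,-28.243) [heading=270, draw]
LT 90: heading 270 -> 0
LT 180: heading 0 -> 180
RT 180: heading 180 -> 0
Final: pos=(-13.757,-28.243), heading=0, 3 segment(s) drawn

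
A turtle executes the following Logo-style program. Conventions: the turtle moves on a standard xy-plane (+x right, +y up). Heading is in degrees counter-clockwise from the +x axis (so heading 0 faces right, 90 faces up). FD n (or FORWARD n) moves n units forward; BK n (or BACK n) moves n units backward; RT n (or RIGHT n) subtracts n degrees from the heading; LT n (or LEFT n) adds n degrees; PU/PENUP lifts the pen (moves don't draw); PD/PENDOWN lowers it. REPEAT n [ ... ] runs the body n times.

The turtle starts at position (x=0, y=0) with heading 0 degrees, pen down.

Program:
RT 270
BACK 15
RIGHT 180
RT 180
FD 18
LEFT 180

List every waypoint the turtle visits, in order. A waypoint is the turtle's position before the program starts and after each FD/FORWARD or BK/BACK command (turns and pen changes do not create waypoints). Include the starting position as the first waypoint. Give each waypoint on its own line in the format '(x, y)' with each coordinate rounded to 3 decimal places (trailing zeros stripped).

Answer: (0, 0)
(0, -15)
(0, 3)

Derivation:
Executing turtle program step by step:
Start: pos=(0,0), heading=0, pen down
RT 270: heading 0 -> 90
BK 15: (0,0) -> (0,-15) [heading=90, draw]
RT 180: heading 90 -> 270
RT 180: heading 270 -> 90
FD 18: (0,-15) -> (0,3) [heading=90, draw]
LT 180: heading 90 -> 270
Final: pos=(0,3), heading=270, 2 segment(s) drawn
Waypoints (3 total):
(0, 0)
(0, -15)
(0, 3)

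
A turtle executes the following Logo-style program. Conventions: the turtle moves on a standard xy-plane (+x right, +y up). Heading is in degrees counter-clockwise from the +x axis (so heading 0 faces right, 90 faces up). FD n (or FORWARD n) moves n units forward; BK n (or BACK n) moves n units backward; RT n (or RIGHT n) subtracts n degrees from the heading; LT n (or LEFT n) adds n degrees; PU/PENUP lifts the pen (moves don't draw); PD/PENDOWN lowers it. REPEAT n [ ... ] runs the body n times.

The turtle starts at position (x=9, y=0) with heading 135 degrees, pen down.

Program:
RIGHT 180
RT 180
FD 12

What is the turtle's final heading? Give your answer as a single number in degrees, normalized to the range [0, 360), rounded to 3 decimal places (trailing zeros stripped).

Executing turtle program step by step:
Start: pos=(9,0), heading=135, pen down
RT 180: heading 135 -> 315
RT 180: heading 315 -> 135
FD 12: (9,0) -> (0.515,8.485) [heading=135, draw]
Final: pos=(0.515,8.485), heading=135, 1 segment(s) drawn

Answer: 135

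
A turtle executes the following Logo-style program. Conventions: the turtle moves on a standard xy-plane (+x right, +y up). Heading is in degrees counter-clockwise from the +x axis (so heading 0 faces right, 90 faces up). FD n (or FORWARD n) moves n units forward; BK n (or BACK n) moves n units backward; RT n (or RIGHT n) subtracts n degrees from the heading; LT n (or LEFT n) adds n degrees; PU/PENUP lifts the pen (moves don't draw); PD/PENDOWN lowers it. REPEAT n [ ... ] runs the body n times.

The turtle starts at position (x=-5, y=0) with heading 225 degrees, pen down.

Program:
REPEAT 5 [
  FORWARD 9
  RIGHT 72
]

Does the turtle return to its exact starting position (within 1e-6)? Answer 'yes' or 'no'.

Executing turtle program step by step:
Start: pos=(-5,0), heading=225, pen down
REPEAT 5 [
  -- iteration 1/5 --
  FD 9: (-5,0) -> (-11.364,-6.364) [heading=225, draw]
  RT 72: heading 225 -> 153
  -- iteration 2/5 --
  FD 9: (-11.364,-6.364) -> (-19.383,-2.278) [heading=153, draw]
  RT 72: heading 153 -> 81
  -- iteration 3/5 --
  FD 9: (-19.383,-2.278) -> (-17.975,6.611) [heading=81, draw]
  RT 72: heading 81 -> 9
  -- iteration 4/5 --
  FD 9: (-17.975,6.611) -> (-9.086,8.019) [heading=9, draw]
  RT 72: heading 9 -> 297
  -- iteration 5/5 --
  FD 9: (-9.086,8.019) -> (-5,0) [heading=297, draw]
  RT 72: heading 297 -> 225
]
Final: pos=(-5,0), heading=225, 5 segment(s) drawn

Start position: (-5, 0)
Final position: (-5, 0)
Distance = 0; < 1e-6 -> CLOSED

Answer: yes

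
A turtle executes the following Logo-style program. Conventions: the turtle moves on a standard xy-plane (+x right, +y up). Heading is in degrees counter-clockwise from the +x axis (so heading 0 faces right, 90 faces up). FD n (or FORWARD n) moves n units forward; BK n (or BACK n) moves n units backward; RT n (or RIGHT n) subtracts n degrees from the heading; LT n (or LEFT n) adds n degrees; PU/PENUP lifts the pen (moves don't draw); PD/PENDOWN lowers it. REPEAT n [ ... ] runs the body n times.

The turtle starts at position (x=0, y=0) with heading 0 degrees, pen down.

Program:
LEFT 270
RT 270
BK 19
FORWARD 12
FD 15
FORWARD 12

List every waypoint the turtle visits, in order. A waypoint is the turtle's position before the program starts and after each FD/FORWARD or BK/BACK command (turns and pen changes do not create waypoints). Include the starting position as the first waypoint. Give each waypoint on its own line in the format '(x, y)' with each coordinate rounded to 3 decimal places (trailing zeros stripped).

Answer: (0, 0)
(-19, 0)
(-7, 0)
(8, 0)
(20, 0)

Derivation:
Executing turtle program step by step:
Start: pos=(0,0), heading=0, pen down
LT 270: heading 0 -> 270
RT 270: heading 270 -> 0
BK 19: (0,0) -> (-19,0) [heading=0, draw]
FD 12: (-19,0) -> (-7,0) [heading=0, draw]
FD 15: (-7,0) -> (8,0) [heading=0, draw]
FD 12: (8,0) -> (20,0) [heading=0, draw]
Final: pos=(20,0), heading=0, 4 segment(s) drawn
Waypoints (5 total):
(0, 0)
(-19, 0)
(-7, 0)
(8, 0)
(20, 0)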